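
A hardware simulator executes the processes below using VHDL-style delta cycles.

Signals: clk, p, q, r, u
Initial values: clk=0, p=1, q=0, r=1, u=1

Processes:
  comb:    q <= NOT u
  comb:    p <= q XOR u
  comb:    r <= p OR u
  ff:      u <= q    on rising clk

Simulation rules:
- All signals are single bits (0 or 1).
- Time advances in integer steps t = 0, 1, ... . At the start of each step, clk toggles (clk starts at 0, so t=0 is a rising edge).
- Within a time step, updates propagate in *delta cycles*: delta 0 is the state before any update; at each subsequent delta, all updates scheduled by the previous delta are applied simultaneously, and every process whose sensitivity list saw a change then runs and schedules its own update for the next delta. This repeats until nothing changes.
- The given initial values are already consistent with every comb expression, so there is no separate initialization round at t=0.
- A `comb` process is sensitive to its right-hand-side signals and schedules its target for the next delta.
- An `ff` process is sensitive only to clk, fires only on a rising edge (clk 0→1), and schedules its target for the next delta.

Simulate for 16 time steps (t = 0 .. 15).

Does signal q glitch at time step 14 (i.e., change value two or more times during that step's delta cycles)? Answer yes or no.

t=0 Δ0: clk=0 p=1 r=1 u=1 q=0
  Δ1: clk:0→1
  Δ2: u:1→0
  Δ3: p:1→0, q:0→1
  Δ4: p:0→1, r:1→0
  Δ5: r:0→1
  (5Δ to stable)
t=1 Δ0: clk=1 p=1 r=1 u=0 q=1
  Δ1: clk:1→0
  (1Δ to stable)
t=2 Δ0: clk=0 p=1 r=1 u=0 q=1
  Δ1: clk:0→1
  Δ2: u:0→1
  Δ3: p:1→0, q:1→0
  Δ4: p:0→1
  (4Δ to stable)
t=3 Δ0: clk=1 p=1 r=1 u=1 q=0
  Δ1: clk:1→0
  (1Δ to stable)
t=4 Δ0: clk=0 p=1 r=1 u=1 q=0
  Δ1: clk:0→1
  Δ2: u:1→0
  Δ3: p:1→0, q:0→1
  Δ4: p:0→1, r:1→0
  Δ5: r:0→1
  (5Δ to stable)
t=5 Δ0: clk=1 p=1 r=1 u=0 q=1
  Δ1: clk:1→0
  (1Δ to stable)
t=6 Δ0: clk=0 p=1 r=1 u=0 q=1
  Δ1: clk:0→1
  Δ2: u:0→1
  Δ3: p:1→0, q:1→0
  Δ4: p:0→1
  (4Δ to stable)
t=7 Δ0: clk=1 p=1 r=1 u=1 q=0
  Δ1: clk:1→0
  (1Δ to stable)
t=8 Δ0: clk=0 p=1 r=1 u=1 q=0
  Δ1: clk:0→1
  Δ2: u:1→0
  Δ3: p:1→0, q:0→1
  Δ4: p:0→1, r:1→0
  Δ5: r:0→1
  (5Δ to stable)
t=9 Δ0: clk=1 p=1 r=1 u=0 q=1
  Δ1: clk:1→0
  (1Δ to stable)
t=10 Δ0: clk=0 p=1 r=1 u=0 q=1
  Δ1: clk:0→1
  Δ2: u:0→1
  Δ3: p:1→0, q:1→0
  Δ4: p:0→1
  (4Δ to stable)
t=11 Δ0: clk=1 p=1 r=1 u=1 q=0
  Δ1: clk:1→0
  (1Δ to stable)
t=12 Δ0: clk=0 p=1 r=1 u=1 q=0
  Δ1: clk:0→1
  Δ2: u:1→0
  Δ3: p:1→0, q:0→1
  Δ4: p:0→1, r:1→0
  Δ5: r:0→1
  (5Δ to stable)
t=13 Δ0: clk=1 p=1 r=1 u=0 q=1
  Δ1: clk:1→0
  (1Δ to stable)
t=14 Δ0: clk=0 p=1 r=1 u=0 q=1
  Δ1: clk:0→1
  Δ2: u:0→1
  Δ3: p:1→0, q:1→0
  Δ4: p:0→1
  (4Δ to stable)
t=15 Δ0: clk=1 p=1 r=1 u=1 q=0
  Δ1: clk:1→0
  (1Δ to stable)

no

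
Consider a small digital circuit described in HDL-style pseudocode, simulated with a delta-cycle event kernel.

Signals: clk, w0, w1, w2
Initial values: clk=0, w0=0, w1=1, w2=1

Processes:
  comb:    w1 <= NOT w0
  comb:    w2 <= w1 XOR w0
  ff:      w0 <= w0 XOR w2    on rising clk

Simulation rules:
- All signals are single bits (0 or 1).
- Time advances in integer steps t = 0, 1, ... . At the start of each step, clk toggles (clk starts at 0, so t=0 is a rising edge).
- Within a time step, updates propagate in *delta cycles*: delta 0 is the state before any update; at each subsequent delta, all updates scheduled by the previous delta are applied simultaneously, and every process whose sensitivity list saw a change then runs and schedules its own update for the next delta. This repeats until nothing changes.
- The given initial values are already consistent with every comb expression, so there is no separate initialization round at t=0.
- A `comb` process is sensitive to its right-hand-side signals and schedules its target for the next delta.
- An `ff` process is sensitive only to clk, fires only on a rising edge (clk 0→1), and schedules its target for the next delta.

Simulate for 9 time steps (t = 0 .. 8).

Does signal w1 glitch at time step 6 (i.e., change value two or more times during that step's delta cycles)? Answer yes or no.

no

t0.Δ0 w1=1 w2=1 w0=0 clk=0
t0.Δ1 w1=1 w2=1 w0=0 clk=1
t0.Δ2 w1=1 w2=1 w0=1 clk=1
t0.Δ3 w1=0 w2=0 w0=1 clk=1
t0.Δ4 w1=0 w2=1 w0=1 clk=1
t1.Δ0 w1=0 w2=1 w0=1 clk=1
t1.Δ1 w1=0 w2=1 w0=1 clk=0
t2.Δ0 w1=0 w2=1 w0=1 clk=0
t2.Δ1 w1=0 w2=1 w0=1 clk=1
t2.Δ2 w1=0 w2=1 w0=0 clk=1
t2.Δ3 w1=1 w2=0 w0=0 clk=1
t2.Δ4 w1=1 w2=1 w0=0 clk=1
t3.Δ0 w1=1 w2=1 w0=0 clk=1
t3.Δ1 w1=1 w2=1 w0=0 clk=0
t4.Δ0 w1=1 w2=1 w0=0 clk=0
t4.Δ1 w1=1 w2=1 w0=0 clk=1
t4.Δ2 w1=1 w2=1 w0=1 clk=1
t4.Δ3 w1=0 w2=0 w0=1 clk=1
t4.Δ4 w1=0 w2=1 w0=1 clk=1
t5.Δ0 w1=0 w2=1 w0=1 clk=1
t5.Δ1 w1=0 w2=1 w0=1 clk=0
t6.Δ0 w1=0 w2=1 w0=1 clk=0
t6.Δ1 w1=0 w2=1 w0=1 clk=1
t6.Δ2 w1=0 w2=1 w0=0 clk=1
t6.Δ3 w1=1 w2=0 w0=0 clk=1
t6.Δ4 w1=1 w2=1 w0=0 clk=1
t7.Δ0 w1=1 w2=1 w0=0 clk=1
t7.Δ1 w1=1 w2=1 w0=0 clk=0
t8.Δ0 w1=1 w2=1 w0=0 clk=0
t8.Δ1 w1=1 w2=1 w0=0 clk=1
t8.Δ2 w1=1 w2=1 w0=1 clk=1
t8.Δ3 w1=0 w2=0 w0=1 clk=1
t8.Δ4 w1=0 w2=1 w0=1 clk=1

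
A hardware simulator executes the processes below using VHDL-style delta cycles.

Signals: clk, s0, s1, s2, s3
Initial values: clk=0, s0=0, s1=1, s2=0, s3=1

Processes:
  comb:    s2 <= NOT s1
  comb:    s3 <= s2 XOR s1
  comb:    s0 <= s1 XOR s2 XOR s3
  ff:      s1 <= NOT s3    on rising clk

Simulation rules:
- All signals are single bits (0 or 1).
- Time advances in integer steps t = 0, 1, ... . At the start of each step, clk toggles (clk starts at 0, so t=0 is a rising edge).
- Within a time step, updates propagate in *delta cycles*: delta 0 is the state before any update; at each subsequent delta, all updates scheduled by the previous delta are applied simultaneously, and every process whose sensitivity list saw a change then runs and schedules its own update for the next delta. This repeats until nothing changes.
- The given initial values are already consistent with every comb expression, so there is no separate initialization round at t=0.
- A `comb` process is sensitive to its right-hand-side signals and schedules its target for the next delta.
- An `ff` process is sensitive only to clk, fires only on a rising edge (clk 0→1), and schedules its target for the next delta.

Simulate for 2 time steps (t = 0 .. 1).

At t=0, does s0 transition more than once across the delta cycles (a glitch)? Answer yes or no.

t=0 Δ0: clk=0 s0=0 s2=0 s1=1 s3=1
  Δ1: clk:0→1
  Δ2: s1:1→0
  Δ3: s0:0→1, s2:0→1, s3:1→0
  Δ4: s3:0→1
  Δ5: s0:1→0
  (5Δ to stable)
t=1 Δ0: clk=1 s0=0 s2=1 s1=0 s3=1
  Δ1: clk:1→0
  (1Δ to stable)

yes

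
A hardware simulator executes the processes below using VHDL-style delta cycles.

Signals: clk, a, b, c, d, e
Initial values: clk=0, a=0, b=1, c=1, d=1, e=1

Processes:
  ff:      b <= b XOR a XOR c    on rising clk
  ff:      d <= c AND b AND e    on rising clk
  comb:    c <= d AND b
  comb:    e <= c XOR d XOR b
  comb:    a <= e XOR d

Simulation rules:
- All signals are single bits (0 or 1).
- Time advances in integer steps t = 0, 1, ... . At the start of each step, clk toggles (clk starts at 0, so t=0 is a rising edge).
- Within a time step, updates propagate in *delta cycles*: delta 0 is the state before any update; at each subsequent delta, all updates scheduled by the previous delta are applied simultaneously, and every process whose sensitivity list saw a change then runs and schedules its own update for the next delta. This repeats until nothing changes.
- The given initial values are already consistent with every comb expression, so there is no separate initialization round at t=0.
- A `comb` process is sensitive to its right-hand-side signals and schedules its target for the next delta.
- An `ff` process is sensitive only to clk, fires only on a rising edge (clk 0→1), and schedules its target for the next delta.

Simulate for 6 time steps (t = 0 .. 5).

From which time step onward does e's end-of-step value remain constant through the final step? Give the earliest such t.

2

[bits: d,clk,e,b,a,c]
t=0: Δ0=101101 Δ1=111101 Δ2=111001 Δ3=110000 Δ4=111010 Δ5=111000 | 5Δ
t=1: Δ0=111000 Δ1=101000 | 1Δ
t=2: Δ0=101000 Δ1=111000 Δ2=011000 Δ3=010010 Δ4=010000 | 4Δ
t=3: Δ0=010000 Δ1=000000 | 1Δ
t=4: Δ0=000000 Δ1=010000 | 1Δ
t=5: Δ0=010000 Δ1=000000 | 1Δ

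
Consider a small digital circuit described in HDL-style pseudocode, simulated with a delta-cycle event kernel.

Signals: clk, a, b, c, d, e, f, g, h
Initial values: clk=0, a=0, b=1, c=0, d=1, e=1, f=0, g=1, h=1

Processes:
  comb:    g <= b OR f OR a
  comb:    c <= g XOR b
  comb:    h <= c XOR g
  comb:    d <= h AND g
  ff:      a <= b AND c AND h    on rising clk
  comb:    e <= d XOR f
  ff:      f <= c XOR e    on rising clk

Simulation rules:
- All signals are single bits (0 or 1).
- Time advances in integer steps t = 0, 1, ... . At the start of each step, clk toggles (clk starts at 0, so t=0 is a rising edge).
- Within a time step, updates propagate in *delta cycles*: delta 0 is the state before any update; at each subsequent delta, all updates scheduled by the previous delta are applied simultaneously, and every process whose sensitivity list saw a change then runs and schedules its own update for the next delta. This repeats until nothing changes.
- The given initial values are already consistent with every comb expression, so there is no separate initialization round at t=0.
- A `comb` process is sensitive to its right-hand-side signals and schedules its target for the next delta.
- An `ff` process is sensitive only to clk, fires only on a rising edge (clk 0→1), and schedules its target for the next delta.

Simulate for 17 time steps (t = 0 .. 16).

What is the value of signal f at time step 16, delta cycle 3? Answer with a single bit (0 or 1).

1

[bits: clk,a,f,h,b,d,c,e,g]
t=0: Δ0=000111011 Δ1=100111011 Δ2=101111011 Δ3=101111001 | 3Δ
t=1: Δ0=101111001 Δ1=001111001 | 1Δ
t=2: Δ0=001111001 Δ1=101111001 Δ2=100111001 Δ3=100111011 | 3Δ
t=3: Δ0=100111011 Δ1=000111011 | 1Δ
t=4: Δ0=000111011 Δ1=100111011 Δ2=101111011 Δ3=101111001 | 3Δ
t=5: Δ0=101111001 Δ1=001111001 | 1Δ
t=6: Δ0=001111001 Δ1=101111001 Δ2=100111001 Δ3=100111011 | 3Δ
t=7: Δ0=100111011 Δ1=000111011 | 1Δ
t=8: Δ0=000111011 Δ1=100111011 Δ2=101111011 Δ3=101111001 | 3Δ
t=9: Δ0=101111001 Δ1=001111001 | 1Δ
t=10: Δ0=001111001 Δ1=101111001 Δ2=100111001 Δ3=100111011 | 3Δ
t=11: Δ0=100111011 Δ1=000111011 | 1Δ
t=12: Δ0=000111011 Δ1=100111011 Δ2=101111011 Δ3=101111001 | 3Δ
t=13: Δ0=101111001 Δ1=001111001 | 1Δ
t=14: Δ0=001111001 Δ1=101111001 Δ2=100111001 Δ3=100111011 | 3Δ
t=15: Δ0=100111011 Δ1=000111011 | 1Δ
t=16: Δ0=000111011 Δ1=100111011 Δ2=101111011 Δ3=101111001 | 3Δ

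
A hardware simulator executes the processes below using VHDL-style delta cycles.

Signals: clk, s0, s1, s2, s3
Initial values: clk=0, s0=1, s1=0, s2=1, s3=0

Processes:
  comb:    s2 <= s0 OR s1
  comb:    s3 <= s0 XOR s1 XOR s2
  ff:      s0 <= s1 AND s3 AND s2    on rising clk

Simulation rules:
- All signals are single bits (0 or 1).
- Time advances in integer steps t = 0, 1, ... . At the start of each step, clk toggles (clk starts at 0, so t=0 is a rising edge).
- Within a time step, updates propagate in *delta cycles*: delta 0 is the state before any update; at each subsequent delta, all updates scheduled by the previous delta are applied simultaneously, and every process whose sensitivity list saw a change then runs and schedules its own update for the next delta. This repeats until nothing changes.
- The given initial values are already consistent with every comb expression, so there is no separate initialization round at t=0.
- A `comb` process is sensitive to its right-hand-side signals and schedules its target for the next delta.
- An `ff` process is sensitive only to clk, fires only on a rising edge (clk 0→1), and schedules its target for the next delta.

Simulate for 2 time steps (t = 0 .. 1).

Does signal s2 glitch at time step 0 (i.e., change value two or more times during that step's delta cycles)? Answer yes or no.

[bits: s3,s2,clk,s1,s0]
t=0: Δ0=01001 Δ1=01101 Δ2=01100 Δ3=10100 Δ4=00100 | 4Δ
t=1: Δ0=00100 Δ1=00000 | 1Δ

no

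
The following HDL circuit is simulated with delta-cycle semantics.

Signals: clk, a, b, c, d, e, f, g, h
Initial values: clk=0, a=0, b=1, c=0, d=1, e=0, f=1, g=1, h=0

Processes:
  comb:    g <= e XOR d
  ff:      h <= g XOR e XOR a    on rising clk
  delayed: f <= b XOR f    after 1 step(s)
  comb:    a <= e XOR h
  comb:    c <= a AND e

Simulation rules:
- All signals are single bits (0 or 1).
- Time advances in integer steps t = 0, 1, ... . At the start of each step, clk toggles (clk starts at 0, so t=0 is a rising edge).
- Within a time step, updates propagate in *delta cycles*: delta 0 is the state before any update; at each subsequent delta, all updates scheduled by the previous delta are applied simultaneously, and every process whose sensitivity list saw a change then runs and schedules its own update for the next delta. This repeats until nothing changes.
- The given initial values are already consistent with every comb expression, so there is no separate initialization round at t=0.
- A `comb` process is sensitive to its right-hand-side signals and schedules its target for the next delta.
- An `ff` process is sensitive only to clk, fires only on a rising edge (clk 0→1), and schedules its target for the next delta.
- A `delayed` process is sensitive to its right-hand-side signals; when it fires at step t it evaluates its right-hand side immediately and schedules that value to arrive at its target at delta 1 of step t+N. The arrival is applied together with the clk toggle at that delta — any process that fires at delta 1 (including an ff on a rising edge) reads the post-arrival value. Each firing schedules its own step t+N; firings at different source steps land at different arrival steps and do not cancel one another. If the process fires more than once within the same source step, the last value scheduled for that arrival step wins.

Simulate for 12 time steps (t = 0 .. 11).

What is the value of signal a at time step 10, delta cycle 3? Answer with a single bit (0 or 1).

[bits: a,h,d,e,b,c,g,f,clk]
t=0: Δ0=001010110 Δ1=001010111 Δ2=011010111 Δ3=111010111 | 3Δ
t=1: Δ0=111010111 Δ1=111010110 | 1Δ
t=2: Δ0=111010110 Δ1=111010111 Δ2=101010111 Δ3=001010111 | 3Δ
t=3: Δ0=001010111 Δ1=001010110 | 1Δ
t=4: Δ0=001010110 Δ1=001010111 Δ2=011010111 Δ3=111010111 | 3Δ
t=5: Δ0=111010111 Δ1=111010110 | 1Δ
t=6: Δ0=111010110 Δ1=111010111 Δ2=101010111 Δ3=001010111 | 3Δ
t=7: Δ0=001010111 Δ1=001010110 | 1Δ
t=8: Δ0=001010110 Δ1=001010111 Δ2=011010111 Δ3=111010111 | 3Δ
t=9: Δ0=111010111 Δ1=111010110 | 1Δ
t=10: Δ0=111010110 Δ1=111010111 Δ2=101010111 Δ3=001010111 | 3Δ
t=11: Δ0=001010111 Δ1=001010110 | 1Δ

0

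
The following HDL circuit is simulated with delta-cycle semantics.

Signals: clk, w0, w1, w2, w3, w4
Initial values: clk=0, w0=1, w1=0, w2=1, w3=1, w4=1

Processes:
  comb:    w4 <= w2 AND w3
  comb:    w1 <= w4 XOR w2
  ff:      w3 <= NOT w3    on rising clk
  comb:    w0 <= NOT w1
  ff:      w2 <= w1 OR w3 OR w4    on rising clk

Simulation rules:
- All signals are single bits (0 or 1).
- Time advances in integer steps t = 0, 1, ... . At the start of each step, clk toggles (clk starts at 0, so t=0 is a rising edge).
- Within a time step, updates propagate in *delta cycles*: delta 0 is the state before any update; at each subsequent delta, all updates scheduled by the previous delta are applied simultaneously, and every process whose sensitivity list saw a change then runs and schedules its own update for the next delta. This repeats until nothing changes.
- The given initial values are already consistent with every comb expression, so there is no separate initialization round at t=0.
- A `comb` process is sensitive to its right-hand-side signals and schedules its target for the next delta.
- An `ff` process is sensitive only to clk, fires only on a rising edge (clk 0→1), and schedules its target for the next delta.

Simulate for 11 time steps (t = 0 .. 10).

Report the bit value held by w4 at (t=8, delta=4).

0

t0.Δ0 w0=1 w2=1 w4=1 clk=0 w1=0 w3=1
t0.Δ1 w0=1 w2=1 w4=1 clk=1 w1=0 w3=1
t0.Δ2 w0=1 w2=1 w4=1 clk=1 w1=0 w3=0
t0.Δ3 w0=1 w2=1 w4=0 clk=1 w1=0 w3=0
t0.Δ4 w0=1 w2=1 w4=0 clk=1 w1=1 w3=0
t0.Δ5 w0=0 w2=1 w4=0 clk=1 w1=1 w3=0
t1.Δ0 w0=0 w2=1 w4=0 clk=1 w1=1 w3=0
t1.Δ1 w0=0 w2=1 w4=0 clk=0 w1=1 w3=0
t2.Δ0 w0=0 w2=1 w4=0 clk=0 w1=1 w3=0
t2.Δ1 w0=0 w2=1 w4=0 clk=1 w1=1 w3=0
t2.Δ2 w0=0 w2=1 w4=0 clk=1 w1=1 w3=1
t2.Δ3 w0=0 w2=1 w4=1 clk=1 w1=1 w3=1
t2.Δ4 w0=0 w2=1 w4=1 clk=1 w1=0 w3=1
t2.Δ5 w0=1 w2=1 w4=1 clk=1 w1=0 w3=1
t3.Δ0 w0=1 w2=1 w4=1 clk=1 w1=0 w3=1
t3.Δ1 w0=1 w2=1 w4=1 clk=0 w1=0 w3=1
t4.Δ0 w0=1 w2=1 w4=1 clk=0 w1=0 w3=1
t4.Δ1 w0=1 w2=1 w4=1 clk=1 w1=0 w3=1
t4.Δ2 w0=1 w2=1 w4=1 clk=1 w1=0 w3=0
t4.Δ3 w0=1 w2=1 w4=0 clk=1 w1=0 w3=0
t4.Δ4 w0=1 w2=1 w4=0 clk=1 w1=1 w3=0
t4.Δ5 w0=0 w2=1 w4=0 clk=1 w1=1 w3=0
t5.Δ0 w0=0 w2=1 w4=0 clk=1 w1=1 w3=0
t5.Δ1 w0=0 w2=1 w4=0 clk=0 w1=1 w3=0
t6.Δ0 w0=0 w2=1 w4=0 clk=0 w1=1 w3=0
t6.Δ1 w0=0 w2=1 w4=0 clk=1 w1=1 w3=0
t6.Δ2 w0=0 w2=1 w4=0 clk=1 w1=1 w3=1
t6.Δ3 w0=0 w2=1 w4=1 clk=1 w1=1 w3=1
t6.Δ4 w0=0 w2=1 w4=1 clk=1 w1=0 w3=1
t6.Δ5 w0=1 w2=1 w4=1 clk=1 w1=0 w3=1
t7.Δ0 w0=1 w2=1 w4=1 clk=1 w1=0 w3=1
t7.Δ1 w0=1 w2=1 w4=1 clk=0 w1=0 w3=1
t8.Δ0 w0=1 w2=1 w4=1 clk=0 w1=0 w3=1
t8.Δ1 w0=1 w2=1 w4=1 clk=1 w1=0 w3=1
t8.Δ2 w0=1 w2=1 w4=1 clk=1 w1=0 w3=0
t8.Δ3 w0=1 w2=1 w4=0 clk=1 w1=0 w3=0
t8.Δ4 w0=1 w2=1 w4=0 clk=1 w1=1 w3=0
t8.Δ5 w0=0 w2=1 w4=0 clk=1 w1=1 w3=0
t9.Δ0 w0=0 w2=1 w4=0 clk=1 w1=1 w3=0
t9.Δ1 w0=0 w2=1 w4=0 clk=0 w1=1 w3=0
t10.Δ0 w0=0 w2=1 w4=0 clk=0 w1=1 w3=0
t10.Δ1 w0=0 w2=1 w4=0 clk=1 w1=1 w3=0
t10.Δ2 w0=0 w2=1 w4=0 clk=1 w1=1 w3=1
t10.Δ3 w0=0 w2=1 w4=1 clk=1 w1=1 w3=1
t10.Δ4 w0=0 w2=1 w4=1 clk=1 w1=0 w3=1
t10.Δ5 w0=1 w2=1 w4=1 clk=1 w1=0 w3=1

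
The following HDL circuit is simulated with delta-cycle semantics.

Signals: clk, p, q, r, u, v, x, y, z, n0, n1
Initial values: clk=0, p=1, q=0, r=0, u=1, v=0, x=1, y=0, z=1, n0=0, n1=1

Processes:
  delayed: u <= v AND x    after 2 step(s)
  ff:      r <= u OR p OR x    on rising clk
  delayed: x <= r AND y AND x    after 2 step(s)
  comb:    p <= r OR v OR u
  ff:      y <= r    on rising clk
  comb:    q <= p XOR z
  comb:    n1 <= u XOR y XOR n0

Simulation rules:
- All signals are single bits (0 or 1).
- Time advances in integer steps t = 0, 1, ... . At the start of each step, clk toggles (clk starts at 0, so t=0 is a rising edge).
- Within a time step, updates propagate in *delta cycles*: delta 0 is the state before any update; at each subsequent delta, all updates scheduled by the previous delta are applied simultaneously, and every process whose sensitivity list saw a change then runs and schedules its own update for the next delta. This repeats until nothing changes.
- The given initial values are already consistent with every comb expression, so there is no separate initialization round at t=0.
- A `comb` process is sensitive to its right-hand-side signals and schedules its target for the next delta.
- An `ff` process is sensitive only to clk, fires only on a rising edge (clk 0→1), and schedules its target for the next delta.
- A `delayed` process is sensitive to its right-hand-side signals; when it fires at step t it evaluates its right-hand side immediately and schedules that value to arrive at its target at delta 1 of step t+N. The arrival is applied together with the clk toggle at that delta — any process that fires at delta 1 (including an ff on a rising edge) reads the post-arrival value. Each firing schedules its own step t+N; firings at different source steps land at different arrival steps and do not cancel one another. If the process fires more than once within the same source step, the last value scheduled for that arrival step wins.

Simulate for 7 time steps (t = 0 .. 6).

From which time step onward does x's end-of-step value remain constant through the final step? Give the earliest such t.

[bits: n1,p,clk,v,r,z,n0,x,u,q,y]
t=0: Δ0=11000101100 Δ1=11100101100 Δ2=11101101100 | 2Δ
t=1: Δ0=11101101100 Δ1=11001101100 | 1Δ
t=2: Δ0=11001101100 Δ1=11101100100 Δ2=11101100101 Δ3=01101100101 | 3Δ
t=3: Δ0=01101100101 Δ1=01001100101 | 1Δ
t=4: Δ0=01001100101 Δ1=01101100001 Δ2=11101100001 | 2Δ
t=5: Δ0=11101100001 Δ1=11001100001 | 1Δ
t=6: Δ0=11001100001 Δ1=11101100001 | 1Δ

2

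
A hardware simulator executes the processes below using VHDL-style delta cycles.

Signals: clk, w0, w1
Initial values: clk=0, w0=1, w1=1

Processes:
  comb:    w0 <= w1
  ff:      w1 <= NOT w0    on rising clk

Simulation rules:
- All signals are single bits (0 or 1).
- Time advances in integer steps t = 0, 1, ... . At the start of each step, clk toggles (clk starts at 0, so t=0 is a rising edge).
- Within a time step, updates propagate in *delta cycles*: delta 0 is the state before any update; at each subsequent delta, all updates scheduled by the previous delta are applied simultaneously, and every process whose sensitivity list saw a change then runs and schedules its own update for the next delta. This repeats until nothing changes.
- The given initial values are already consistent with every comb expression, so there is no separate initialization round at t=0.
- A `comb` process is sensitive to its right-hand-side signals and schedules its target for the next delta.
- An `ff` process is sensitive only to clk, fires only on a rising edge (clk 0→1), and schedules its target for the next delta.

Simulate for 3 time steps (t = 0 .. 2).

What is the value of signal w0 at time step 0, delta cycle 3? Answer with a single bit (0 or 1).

t=0 Δ0: clk=0 w1=1 w0=1
  Δ1: clk:0→1
  Δ2: w1:1→0
  Δ3: w0:1→0
  (3Δ to stable)
t=1 Δ0: clk=1 w1=0 w0=0
  Δ1: clk:1→0
  (1Δ to stable)
t=2 Δ0: clk=0 w1=0 w0=0
  Δ1: clk:0→1
  Δ2: w1:0→1
  Δ3: w0:0→1
  (3Δ to stable)

0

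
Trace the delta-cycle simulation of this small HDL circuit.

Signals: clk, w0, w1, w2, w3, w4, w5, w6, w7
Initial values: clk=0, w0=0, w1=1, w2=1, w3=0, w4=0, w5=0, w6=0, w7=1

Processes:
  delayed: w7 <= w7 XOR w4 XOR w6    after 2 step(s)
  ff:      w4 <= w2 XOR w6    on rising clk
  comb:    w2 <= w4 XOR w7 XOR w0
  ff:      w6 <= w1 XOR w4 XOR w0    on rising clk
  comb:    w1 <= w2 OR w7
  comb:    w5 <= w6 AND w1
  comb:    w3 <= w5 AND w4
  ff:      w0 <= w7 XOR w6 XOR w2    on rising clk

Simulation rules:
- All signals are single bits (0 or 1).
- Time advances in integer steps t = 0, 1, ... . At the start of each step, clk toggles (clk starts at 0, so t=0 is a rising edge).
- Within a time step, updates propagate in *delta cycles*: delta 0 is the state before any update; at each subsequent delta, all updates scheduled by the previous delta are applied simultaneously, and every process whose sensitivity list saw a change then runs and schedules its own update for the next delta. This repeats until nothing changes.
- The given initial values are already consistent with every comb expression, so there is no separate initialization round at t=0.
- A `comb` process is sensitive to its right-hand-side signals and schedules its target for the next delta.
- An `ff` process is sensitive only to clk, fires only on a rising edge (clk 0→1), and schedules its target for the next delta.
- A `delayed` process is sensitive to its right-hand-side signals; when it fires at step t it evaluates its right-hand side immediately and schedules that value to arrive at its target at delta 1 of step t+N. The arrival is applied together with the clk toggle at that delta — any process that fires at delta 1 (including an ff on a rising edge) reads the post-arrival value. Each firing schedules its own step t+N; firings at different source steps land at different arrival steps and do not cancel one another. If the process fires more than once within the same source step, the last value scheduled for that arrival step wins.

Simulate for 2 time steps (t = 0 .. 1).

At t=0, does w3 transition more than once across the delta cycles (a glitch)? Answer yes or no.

no

[bits: w2,w1,w5,w7,clk,w3,w6,w0,w4]
t=0: Δ0=110100000 Δ1=110110000 Δ2=110110101 Δ3=011110101 Δ4=011111101 | 4Δ
t=1: Δ0=011111101 Δ1=011101101 | 1Δ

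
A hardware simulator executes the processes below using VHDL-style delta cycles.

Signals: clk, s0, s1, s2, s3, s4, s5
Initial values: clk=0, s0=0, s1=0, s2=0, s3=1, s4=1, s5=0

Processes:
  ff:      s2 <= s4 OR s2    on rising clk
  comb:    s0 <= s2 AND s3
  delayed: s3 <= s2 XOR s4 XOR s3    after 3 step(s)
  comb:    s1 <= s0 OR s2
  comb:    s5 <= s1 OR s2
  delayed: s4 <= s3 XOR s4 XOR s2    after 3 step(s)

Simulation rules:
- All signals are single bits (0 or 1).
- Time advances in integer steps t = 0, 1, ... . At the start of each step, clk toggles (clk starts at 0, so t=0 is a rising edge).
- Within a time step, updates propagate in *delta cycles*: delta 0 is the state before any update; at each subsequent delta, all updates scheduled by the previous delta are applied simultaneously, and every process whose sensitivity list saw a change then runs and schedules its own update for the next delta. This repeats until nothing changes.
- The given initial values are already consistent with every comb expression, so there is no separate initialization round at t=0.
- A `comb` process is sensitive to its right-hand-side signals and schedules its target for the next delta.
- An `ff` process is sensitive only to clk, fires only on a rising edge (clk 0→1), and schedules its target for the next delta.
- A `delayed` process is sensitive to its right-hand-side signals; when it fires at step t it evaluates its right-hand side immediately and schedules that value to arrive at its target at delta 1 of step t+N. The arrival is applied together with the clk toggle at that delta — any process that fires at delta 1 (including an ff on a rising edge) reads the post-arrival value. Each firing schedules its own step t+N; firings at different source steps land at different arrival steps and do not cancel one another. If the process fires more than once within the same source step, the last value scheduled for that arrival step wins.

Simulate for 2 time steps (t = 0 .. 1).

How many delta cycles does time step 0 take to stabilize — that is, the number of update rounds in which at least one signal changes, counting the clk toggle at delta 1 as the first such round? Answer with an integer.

t=0 Δ0: s1=0 s4=1 s5=0 clk=0 s3=1 s2=0 s0=0
  Δ1: clk:0→1
  Δ2: s2:0→1
  Δ3: s1:0→1, s5:0→1, s0:0→1
  (3Δ to stable)
t=1 Δ0: s1=1 s4=1 s5=1 clk=1 s3=1 s2=1 s0=1
  Δ1: clk:1→0
  (1Δ to stable)

3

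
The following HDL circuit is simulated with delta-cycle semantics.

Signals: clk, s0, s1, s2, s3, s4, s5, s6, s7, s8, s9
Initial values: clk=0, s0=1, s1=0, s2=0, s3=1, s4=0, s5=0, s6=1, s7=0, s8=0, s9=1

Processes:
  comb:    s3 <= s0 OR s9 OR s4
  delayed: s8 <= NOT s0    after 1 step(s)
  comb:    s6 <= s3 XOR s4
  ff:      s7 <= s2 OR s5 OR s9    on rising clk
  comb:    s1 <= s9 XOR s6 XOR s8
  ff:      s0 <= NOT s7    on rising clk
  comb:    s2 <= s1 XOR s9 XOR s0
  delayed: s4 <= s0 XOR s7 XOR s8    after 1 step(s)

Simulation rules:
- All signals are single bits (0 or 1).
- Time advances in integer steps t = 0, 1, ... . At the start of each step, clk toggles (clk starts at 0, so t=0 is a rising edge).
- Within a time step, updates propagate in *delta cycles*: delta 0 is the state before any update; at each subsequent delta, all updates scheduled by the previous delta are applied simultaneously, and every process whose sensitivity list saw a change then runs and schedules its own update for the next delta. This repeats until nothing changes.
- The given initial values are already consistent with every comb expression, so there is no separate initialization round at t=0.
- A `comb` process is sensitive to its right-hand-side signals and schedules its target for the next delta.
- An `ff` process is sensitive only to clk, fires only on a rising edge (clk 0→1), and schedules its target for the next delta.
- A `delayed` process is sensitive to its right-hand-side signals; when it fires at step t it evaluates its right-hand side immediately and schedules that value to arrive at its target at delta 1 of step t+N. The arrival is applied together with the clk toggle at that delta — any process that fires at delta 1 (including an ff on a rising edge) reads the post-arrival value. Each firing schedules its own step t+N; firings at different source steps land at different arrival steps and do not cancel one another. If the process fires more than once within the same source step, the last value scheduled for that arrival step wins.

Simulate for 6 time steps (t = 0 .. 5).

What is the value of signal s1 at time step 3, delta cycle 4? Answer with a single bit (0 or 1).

t=0 Δ0: s5=0 s0=1 s7=0 clk=0 s2=0 s9=1 s6=1 s4=0 s3=1 s8=0 s1=0
  Δ1: clk:0→1
  Δ2: s7:0→1
  (2Δ to stable)
t=1 Δ0: s5=0 s0=1 s7=1 clk=1 s2=0 s9=1 s6=1 s4=0 s3=1 s8=0 s1=0
  Δ1: clk:1→0
  (1Δ to stable)
t=2 Δ0: s5=0 s0=1 s7=1 clk=0 s2=0 s9=1 s6=1 s4=0 s3=1 s8=0 s1=0
  Δ1: clk:0→1
  Δ2: s0:1→0
  Δ3: s2:0→1
  (3Δ to stable)
t=3 Δ0: s5=0 s0=0 s7=1 clk=1 s2=1 s9=1 s6=1 s4=0 s3=1 s8=0 s1=0
  Δ1: clk:1→0, s4:0→1, s8:0→1
  Δ2: s6:1→0, s1:0→1
  Δ3: s2:1→0, s1:1→0
  Δ4: s2:0→1
  (4Δ to stable)
t=4 Δ0: s5=0 s0=0 s7=1 clk=0 s2=1 s9=1 s6=0 s4=1 s3=1 s8=1 s1=0
  Δ1: clk:0→1, s4:1→0
  Δ2: s6:0→1
  Δ3: s1:0→1
  Δ4: s2:1→0
  (4Δ to stable)
t=5 Δ0: s5=0 s0=0 s7=1 clk=1 s2=0 s9=1 s6=1 s4=0 s3=1 s8=1 s1=1
  Δ1: clk:1→0
  (1Δ to stable)

0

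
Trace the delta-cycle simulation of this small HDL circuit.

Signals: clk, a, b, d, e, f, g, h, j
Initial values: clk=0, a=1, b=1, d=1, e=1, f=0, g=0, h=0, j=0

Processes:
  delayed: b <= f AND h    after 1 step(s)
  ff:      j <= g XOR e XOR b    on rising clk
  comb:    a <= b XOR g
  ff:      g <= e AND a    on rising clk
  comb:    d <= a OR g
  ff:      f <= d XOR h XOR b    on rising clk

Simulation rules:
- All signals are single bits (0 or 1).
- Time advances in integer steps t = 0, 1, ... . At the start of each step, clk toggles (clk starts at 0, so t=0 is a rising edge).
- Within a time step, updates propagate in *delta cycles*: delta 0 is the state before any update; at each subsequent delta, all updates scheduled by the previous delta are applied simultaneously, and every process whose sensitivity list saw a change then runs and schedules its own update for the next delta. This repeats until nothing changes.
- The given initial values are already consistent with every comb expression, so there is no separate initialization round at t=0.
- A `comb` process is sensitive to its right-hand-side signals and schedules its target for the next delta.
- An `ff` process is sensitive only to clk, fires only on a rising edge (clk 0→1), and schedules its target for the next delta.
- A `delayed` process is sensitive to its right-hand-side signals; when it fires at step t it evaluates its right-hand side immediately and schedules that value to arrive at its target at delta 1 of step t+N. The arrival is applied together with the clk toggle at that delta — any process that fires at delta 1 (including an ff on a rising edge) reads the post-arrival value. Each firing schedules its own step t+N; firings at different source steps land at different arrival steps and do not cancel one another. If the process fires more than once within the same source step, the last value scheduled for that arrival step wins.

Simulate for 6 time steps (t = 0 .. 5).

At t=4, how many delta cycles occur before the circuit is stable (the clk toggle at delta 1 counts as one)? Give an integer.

3

t=0 Δ0: g=0 e=1 d=1 j=0 a=1 f=0 h=0 clk=0 b=1
  Δ1: clk:0→1
  Δ2: g:0→1
  Δ3: a:1→0
  (3Δ to stable)
t=1 Δ0: g=1 e=1 d=1 j=0 a=0 f=0 h=0 clk=1 b=1
  Δ1: clk:1→0
  (1Δ to stable)
t=2 Δ0: g=1 e=1 d=1 j=0 a=0 f=0 h=0 clk=0 b=1
  Δ1: clk:0→1
  Δ2: g:1→0, j:0→1
  Δ3: d:1→0, a:0→1
  Δ4: d:0→1
  (4Δ to stable)
t=3 Δ0: g=0 e=1 d=1 j=1 a=1 f=0 h=0 clk=1 b=1
  Δ1: clk:1→0
  (1Δ to stable)
t=4 Δ0: g=0 e=1 d=1 j=1 a=1 f=0 h=0 clk=0 b=1
  Δ1: clk:0→1
  Δ2: g:0→1, j:1→0
  Δ3: a:1→0
  (3Δ to stable)
t=5 Δ0: g=1 e=1 d=1 j=0 a=0 f=0 h=0 clk=1 b=1
  Δ1: clk:1→0
  (1Δ to stable)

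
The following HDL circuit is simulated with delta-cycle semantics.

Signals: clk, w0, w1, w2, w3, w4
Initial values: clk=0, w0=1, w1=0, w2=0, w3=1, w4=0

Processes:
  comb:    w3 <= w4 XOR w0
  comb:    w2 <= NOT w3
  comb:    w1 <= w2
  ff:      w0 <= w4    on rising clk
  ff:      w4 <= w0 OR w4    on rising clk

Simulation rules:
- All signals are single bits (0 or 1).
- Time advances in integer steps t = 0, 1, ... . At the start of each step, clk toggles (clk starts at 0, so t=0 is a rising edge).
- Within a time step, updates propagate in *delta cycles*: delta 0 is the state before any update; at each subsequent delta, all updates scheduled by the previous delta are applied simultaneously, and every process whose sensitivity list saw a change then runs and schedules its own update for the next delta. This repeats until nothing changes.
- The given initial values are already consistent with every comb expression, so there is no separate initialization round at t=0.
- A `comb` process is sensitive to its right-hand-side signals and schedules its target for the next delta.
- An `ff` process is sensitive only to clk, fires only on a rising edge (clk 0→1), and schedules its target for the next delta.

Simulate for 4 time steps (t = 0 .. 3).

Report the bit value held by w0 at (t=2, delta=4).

1

t0.Δ0 clk=0 w1=0 w2=0 w0=1 w3=1 w4=0
t0.Δ1 clk=1 w1=0 w2=0 w0=1 w3=1 w4=0
t0.Δ2 clk=1 w1=0 w2=0 w0=0 w3=1 w4=1
t1.Δ0 clk=1 w1=0 w2=0 w0=0 w3=1 w4=1
t1.Δ1 clk=0 w1=0 w2=0 w0=0 w3=1 w4=1
t2.Δ0 clk=0 w1=0 w2=0 w0=0 w3=1 w4=1
t2.Δ1 clk=1 w1=0 w2=0 w0=0 w3=1 w4=1
t2.Δ2 clk=1 w1=0 w2=0 w0=1 w3=1 w4=1
t2.Δ3 clk=1 w1=0 w2=0 w0=1 w3=0 w4=1
t2.Δ4 clk=1 w1=0 w2=1 w0=1 w3=0 w4=1
t2.Δ5 clk=1 w1=1 w2=1 w0=1 w3=0 w4=1
t3.Δ0 clk=1 w1=1 w2=1 w0=1 w3=0 w4=1
t3.Δ1 clk=0 w1=1 w2=1 w0=1 w3=0 w4=1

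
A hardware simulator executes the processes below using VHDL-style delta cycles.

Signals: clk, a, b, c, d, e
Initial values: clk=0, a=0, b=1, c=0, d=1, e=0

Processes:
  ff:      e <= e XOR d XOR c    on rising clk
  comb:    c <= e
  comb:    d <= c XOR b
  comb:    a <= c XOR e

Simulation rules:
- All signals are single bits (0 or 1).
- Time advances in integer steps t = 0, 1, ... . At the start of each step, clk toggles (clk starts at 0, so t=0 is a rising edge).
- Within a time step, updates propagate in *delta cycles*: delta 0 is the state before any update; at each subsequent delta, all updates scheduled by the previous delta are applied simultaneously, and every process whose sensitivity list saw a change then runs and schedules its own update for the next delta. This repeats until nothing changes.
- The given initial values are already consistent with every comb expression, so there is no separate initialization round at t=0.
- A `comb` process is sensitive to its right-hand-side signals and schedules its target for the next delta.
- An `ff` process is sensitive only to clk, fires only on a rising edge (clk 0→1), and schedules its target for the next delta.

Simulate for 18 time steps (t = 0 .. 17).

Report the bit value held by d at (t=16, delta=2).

1

t=0 Δ0: clk=0 d=1 c=0 e=0 a=0 b=1
  Δ1: clk:0→1
  Δ2: e:0→1
  Δ3: c:0→1, a:0→1
  Δ4: d:1→0, a:1→0
  (4Δ to stable)
t=1 Δ0: clk=1 d=0 c=1 e=1 a=0 b=1
  Δ1: clk:1→0
  (1Δ to stable)
t=2 Δ0: clk=0 d=0 c=1 e=1 a=0 b=1
  Δ1: clk:0→1
  Δ2: e:1→0
  Δ3: c:1→0, a:0→1
  Δ4: d:0→1, a:1→0
  (4Δ to stable)
t=3 Δ0: clk=1 d=1 c=0 e=0 a=0 b=1
  Δ1: clk:1→0
  (1Δ to stable)
t=4 Δ0: clk=0 d=1 c=0 e=0 a=0 b=1
  Δ1: clk:0→1
  Δ2: e:0→1
  Δ3: c:0→1, a:0→1
  Δ4: d:1→0, a:1→0
  (4Δ to stable)
t=5 Δ0: clk=1 d=0 c=1 e=1 a=0 b=1
  Δ1: clk:1→0
  (1Δ to stable)
t=6 Δ0: clk=0 d=0 c=1 e=1 a=0 b=1
  Δ1: clk:0→1
  Δ2: e:1→0
  Δ3: c:1→0, a:0→1
  Δ4: d:0→1, a:1→0
  (4Δ to stable)
t=7 Δ0: clk=1 d=1 c=0 e=0 a=0 b=1
  Δ1: clk:1→0
  (1Δ to stable)
t=8 Δ0: clk=0 d=1 c=0 e=0 a=0 b=1
  Δ1: clk:0→1
  Δ2: e:0→1
  Δ3: c:0→1, a:0→1
  Δ4: d:1→0, a:1→0
  (4Δ to stable)
t=9 Δ0: clk=1 d=0 c=1 e=1 a=0 b=1
  Δ1: clk:1→0
  (1Δ to stable)
t=10 Δ0: clk=0 d=0 c=1 e=1 a=0 b=1
  Δ1: clk:0→1
  Δ2: e:1→0
  Δ3: c:1→0, a:0→1
  Δ4: d:0→1, a:1→0
  (4Δ to stable)
t=11 Δ0: clk=1 d=1 c=0 e=0 a=0 b=1
  Δ1: clk:1→0
  (1Δ to stable)
t=12 Δ0: clk=0 d=1 c=0 e=0 a=0 b=1
  Δ1: clk:0→1
  Δ2: e:0→1
  Δ3: c:0→1, a:0→1
  Δ4: d:1→0, a:1→0
  (4Δ to stable)
t=13 Δ0: clk=1 d=0 c=1 e=1 a=0 b=1
  Δ1: clk:1→0
  (1Δ to stable)
t=14 Δ0: clk=0 d=0 c=1 e=1 a=0 b=1
  Δ1: clk:0→1
  Δ2: e:1→0
  Δ3: c:1→0, a:0→1
  Δ4: d:0→1, a:1→0
  (4Δ to stable)
t=15 Δ0: clk=1 d=1 c=0 e=0 a=0 b=1
  Δ1: clk:1→0
  (1Δ to stable)
t=16 Δ0: clk=0 d=1 c=0 e=0 a=0 b=1
  Δ1: clk:0→1
  Δ2: e:0→1
  Δ3: c:0→1, a:0→1
  Δ4: d:1→0, a:1→0
  (4Δ to stable)
t=17 Δ0: clk=1 d=0 c=1 e=1 a=0 b=1
  Δ1: clk:1→0
  (1Δ to stable)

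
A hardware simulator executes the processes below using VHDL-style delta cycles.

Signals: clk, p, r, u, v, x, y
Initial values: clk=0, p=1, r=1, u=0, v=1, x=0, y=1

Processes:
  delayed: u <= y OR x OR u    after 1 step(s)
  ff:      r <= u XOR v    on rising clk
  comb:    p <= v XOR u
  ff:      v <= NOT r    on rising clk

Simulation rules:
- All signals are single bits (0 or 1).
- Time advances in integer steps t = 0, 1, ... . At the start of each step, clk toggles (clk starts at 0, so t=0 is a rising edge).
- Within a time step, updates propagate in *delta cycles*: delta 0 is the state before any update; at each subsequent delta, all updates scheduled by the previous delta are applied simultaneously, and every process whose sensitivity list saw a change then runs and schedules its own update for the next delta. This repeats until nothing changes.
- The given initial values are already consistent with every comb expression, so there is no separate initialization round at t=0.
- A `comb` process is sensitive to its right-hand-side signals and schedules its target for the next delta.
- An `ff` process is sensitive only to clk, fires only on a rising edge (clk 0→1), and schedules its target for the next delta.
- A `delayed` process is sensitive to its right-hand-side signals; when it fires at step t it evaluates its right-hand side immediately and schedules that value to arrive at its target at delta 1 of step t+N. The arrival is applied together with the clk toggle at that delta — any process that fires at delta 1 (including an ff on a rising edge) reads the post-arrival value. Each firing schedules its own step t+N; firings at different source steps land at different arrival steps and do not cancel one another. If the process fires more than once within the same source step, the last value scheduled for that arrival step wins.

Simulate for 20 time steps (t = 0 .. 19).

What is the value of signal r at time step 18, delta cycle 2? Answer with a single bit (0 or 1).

t0.Δ0 clk=0 x=0 y=1 r=1 p=1 u=0 v=1
t0.Δ1 clk=1 x=0 y=1 r=1 p=1 u=0 v=1
t0.Δ2 clk=1 x=0 y=1 r=1 p=1 u=0 v=0
t0.Δ3 clk=1 x=0 y=1 r=1 p=0 u=0 v=0
t1.Δ0 clk=1 x=0 y=1 r=1 p=0 u=0 v=0
t1.Δ1 clk=0 x=0 y=1 r=1 p=0 u=0 v=0
t2.Δ0 clk=0 x=0 y=1 r=1 p=0 u=0 v=0
t2.Δ1 clk=1 x=0 y=1 r=1 p=0 u=0 v=0
t2.Δ2 clk=1 x=0 y=1 r=0 p=0 u=0 v=0
t3.Δ0 clk=1 x=0 y=1 r=0 p=0 u=0 v=0
t3.Δ1 clk=0 x=0 y=1 r=0 p=0 u=0 v=0
t4.Δ0 clk=0 x=0 y=1 r=0 p=0 u=0 v=0
t4.Δ1 clk=1 x=0 y=1 r=0 p=0 u=0 v=0
t4.Δ2 clk=1 x=0 y=1 r=0 p=0 u=0 v=1
t4.Δ3 clk=1 x=0 y=1 r=0 p=1 u=0 v=1
t5.Δ0 clk=1 x=0 y=1 r=0 p=1 u=0 v=1
t5.Δ1 clk=0 x=0 y=1 r=0 p=1 u=0 v=1
t6.Δ0 clk=0 x=0 y=1 r=0 p=1 u=0 v=1
t6.Δ1 clk=1 x=0 y=1 r=0 p=1 u=0 v=1
t6.Δ2 clk=1 x=0 y=1 r=1 p=1 u=0 v=1
t7.Δ0 clk=1 x=0 y=1 r=1 p=1 u=0 v=1
t7.Δ1 clk=0 x=0 y=1 r=1 p=1 u=0 v=1
t8.Δ0 clk=0 x=0 y=1 r=1 p=1 u=0 v=1
t8.Δ1 clk=1 x=0 y=1 r=1 p=1 u=0 v=1
t8.Δ2 clk=1 x=0 y=1 r=1 p=1 u=0 v=0
t8.Δ3 clk=1 x=0 y=1 r=1 p=0 u=0 v=0
t9.Δ0 clk=1 x=0 y=1 r=1 p=0 u=0 v=0
t9.Δ1 clk=0 x=0 y=1 r=1 p=0 u=0 v=0
t10.Δ0 clk=0 x=0 y=1 r=1 p=0 u=0 v=0
t10.Δ1 clk=1 x=0 y=1 r=1 p=0 u=0 v=0
t10.Δ2 clk=1 x=0 y=1 r=0 p=0 u=0 v=0
t11.Δ0 clk=1 x=0 y=1 r=0 p=0 u=0 v=0
t11.Δ1 clk=0 x=0 y=1 r=0 p=0 u=0 v=0
t12.Δ0 clk=0 x=0 y=1 r=0 p=0 u=0 v=0
t12.Δ1 clk=1 x=0 y=1 r=0 p=0 u=0 v=0
t12.Δ2 clk=1 x=0 y=1 r=0 p=0 u=0 v=1
t12.Δ3 clk=1 x=0 y=1 r=0 p=1 u=0 v=1
t13.Δ0 clk=1 x=0 y=1 r=0 p=1 u=0 v=1
t13.Δ1 clk=0 x=0 y=1 r=0 p=1 u=0 v=1
t14.Δ0 clk=0 x=0 y=1 r=0 p=1 u=0 v=1
t14.Δ1 clk=1 x=0 y=1 r=0 p=1 u=0 v=1
t14.Δ2 clk=1 x=0 y=1 r=1 p=1 u=0 v=1
t15.Δ0 clk=1 x=0 y=1 r=1 p=1 u=0 v=1
t15.Δ1 clk=0 x=0 y=1 r=1 p=1 u=0 v=1
t16.Δ0 clk=0 x=0 y=1 r=1 p=1 u=0 v=1
t16.Δ1 clk=1 x=0 y=1 r=1 p=1 u=0 v=1
t16.Δ2 clk=1 x=0 y=1 r=1 p=1 u=0 v=0
t16.Δ3 clk=1 x=0 y=1 r=1 p=0 u=0 v=0
t17.Δ0 clk=1 x=0 y=1 r=1 p=0 u=0 v=0
t17.Δ1 clk=0 x=0 y=1 r=1 p=0 u=0 v=0
t18.Δ0 clk=0 x=0 y=1 r=1 p=0 u=0 v=0
t18.Δ1 clk=1 x=0 y=1 r=1 p=0 u=0 v=0
t18.Δ2 clk=1 x=0 y=1 r=0 p=0 u=0 v=0
t19.Δ0 clk=1 x=0 y=1 r=0 p=0 u=0 v=0
t19.Δ1 clk=0 x=0 y=1 r=0 p=0 u=0 v=0

0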